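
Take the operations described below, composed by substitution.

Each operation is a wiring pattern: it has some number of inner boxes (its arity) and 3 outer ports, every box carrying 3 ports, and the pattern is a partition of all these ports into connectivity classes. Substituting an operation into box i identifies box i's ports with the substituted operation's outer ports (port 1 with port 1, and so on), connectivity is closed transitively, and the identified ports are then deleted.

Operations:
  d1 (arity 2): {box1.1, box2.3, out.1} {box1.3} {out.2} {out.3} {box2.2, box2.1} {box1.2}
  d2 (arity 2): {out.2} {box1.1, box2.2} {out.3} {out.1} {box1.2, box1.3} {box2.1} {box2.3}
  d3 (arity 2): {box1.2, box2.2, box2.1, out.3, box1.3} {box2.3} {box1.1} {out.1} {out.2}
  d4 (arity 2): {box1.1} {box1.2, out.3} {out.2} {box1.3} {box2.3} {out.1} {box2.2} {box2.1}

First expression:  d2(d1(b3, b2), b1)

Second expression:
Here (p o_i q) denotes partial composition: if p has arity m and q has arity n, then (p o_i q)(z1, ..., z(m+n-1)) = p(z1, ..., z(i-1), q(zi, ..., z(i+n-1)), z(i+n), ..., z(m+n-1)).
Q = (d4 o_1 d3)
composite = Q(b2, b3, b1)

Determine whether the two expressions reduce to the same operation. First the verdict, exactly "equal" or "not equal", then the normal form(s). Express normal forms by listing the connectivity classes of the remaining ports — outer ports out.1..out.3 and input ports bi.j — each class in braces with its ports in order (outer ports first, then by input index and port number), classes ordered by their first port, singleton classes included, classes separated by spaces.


not equal; first: {out.1} {out.2} {out.3} {b1.1} {b1.2, b2.3, b3.1} {b1.3} {b2.1, b2.2} {b3.2} {b3.3}; second: {out.1} {out.2} {out.3} {b1.1} {b1.2} {b1.3} {b2.1} {b2.2, b2.3, b3.1, b3.2} {b3.3}

The first expression reduces to {out.1} {out.2} {out.3} {b1.1} {b1.2, b2.3, b3.1} {b1.3} {b2.1, b2.2} {b3.2} {b3.3}
The second expression reduces to {out.1} {out.2} {out.3} {b1.1} {b1.2} {b1.3} {b2.1} {b2.2, b2.3, b3.1, b3.2} {b3.3}
They disagree, so not equal.


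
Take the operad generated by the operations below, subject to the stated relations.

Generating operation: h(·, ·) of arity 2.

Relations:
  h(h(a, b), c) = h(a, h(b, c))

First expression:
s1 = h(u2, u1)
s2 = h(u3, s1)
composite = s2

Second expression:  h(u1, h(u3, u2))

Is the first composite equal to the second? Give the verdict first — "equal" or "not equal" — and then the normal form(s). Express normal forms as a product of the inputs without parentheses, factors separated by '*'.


not equal; first: u3 * u2 * u1; second: u1 * u3 * u2

The first expression reduces to u3 * u2 * u1
The second expression reduces to u1 * u3 * u2
No match — not equal.


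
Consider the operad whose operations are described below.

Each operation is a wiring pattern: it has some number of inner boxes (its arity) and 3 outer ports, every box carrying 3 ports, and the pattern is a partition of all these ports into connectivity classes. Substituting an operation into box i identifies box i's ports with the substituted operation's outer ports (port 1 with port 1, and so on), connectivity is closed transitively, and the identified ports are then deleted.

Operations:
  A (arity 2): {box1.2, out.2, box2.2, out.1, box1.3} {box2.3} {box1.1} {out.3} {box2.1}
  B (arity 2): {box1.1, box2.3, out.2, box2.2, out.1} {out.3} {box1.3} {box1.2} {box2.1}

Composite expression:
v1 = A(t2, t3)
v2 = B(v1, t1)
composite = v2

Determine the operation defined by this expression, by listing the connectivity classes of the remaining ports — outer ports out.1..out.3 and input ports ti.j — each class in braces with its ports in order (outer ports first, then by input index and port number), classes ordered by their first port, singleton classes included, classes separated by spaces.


{out.1, out.2, t1.2, t1.3, t2.2, t2.3, t3.2} {out.3} {t1.1} {t2.1} {t3.1} {t3.3}

Two ports join when wires chain via B-identified ports.
A over (t2, t3) gives {out.1, out.2, t2.2, t2.3, t3.2} {out.3} {t2.1} {t3.1} {t3.3}, out.j being that stage's outer ports
B over (t2, t3, t1) gives {out.1, out.2, t1.2, t1.3, t2.2, t2.3, t3.2} {out.3} {t1.1} {t2.1} {t3.1} {t3.3}, out.j being that stage's outer ports


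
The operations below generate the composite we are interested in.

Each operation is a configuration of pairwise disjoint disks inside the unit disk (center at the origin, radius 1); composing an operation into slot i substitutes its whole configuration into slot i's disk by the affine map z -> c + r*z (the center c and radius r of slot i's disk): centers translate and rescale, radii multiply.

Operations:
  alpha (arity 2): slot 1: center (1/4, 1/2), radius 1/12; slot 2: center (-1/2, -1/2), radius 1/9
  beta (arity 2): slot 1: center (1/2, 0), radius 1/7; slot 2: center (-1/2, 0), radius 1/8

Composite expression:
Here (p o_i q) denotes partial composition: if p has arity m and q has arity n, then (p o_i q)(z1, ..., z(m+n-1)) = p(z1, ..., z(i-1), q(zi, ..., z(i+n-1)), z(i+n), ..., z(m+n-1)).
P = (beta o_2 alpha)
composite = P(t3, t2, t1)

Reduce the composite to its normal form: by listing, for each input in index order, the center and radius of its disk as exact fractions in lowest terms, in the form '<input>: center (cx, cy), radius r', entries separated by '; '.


t1: center (-9/16, -1/16), radius 1/72; t2: center (-15/32, 1/16), radius 1/96; t3: center (1/2, 0), radius 1/7

Follow each t-input down from beta: c' goes to c + r*c', radius to r*r'.
t3: after 1 affine step, its disk has center (1/2, 0), radius 1/7
t2: after 2 affine steps, its disk has center (-15/32, 1/16), radius 1/96
t1: after 2 affine steps, its disk has center (-9/16, -1/16), radius 1/72


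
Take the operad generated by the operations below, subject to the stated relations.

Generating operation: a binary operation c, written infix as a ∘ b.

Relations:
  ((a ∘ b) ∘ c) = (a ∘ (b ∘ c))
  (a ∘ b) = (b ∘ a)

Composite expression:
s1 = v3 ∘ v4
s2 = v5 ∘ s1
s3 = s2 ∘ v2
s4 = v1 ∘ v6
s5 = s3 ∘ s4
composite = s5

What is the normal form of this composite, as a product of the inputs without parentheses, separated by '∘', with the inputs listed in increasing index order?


Any arrangement under c is one operation, so sort the v-inputs.
(v3 ∘ v4) linearizes to v3 ∘ v4
(v5 ∘ (v3 ∘ v4)) linearizes to v5 ∘ v3 ∘ v4
((v5 ∘ (v3 ∘ v4)) ∘ v2) linearizes to v5 ∘ v3 ∘ v4 ∘ v2
(v1 ∘ v6) linearizes to v1 ∘ v6
(((v5 ∘ (v3 ∘ v4)) ∘ v2) ∘ (v1 ∘ v6)) linearizes to v5 ∘ v3 ∘ v4 ∘ v2 ∘ v1 ∘ v6
putting the inputs in ascending order: v1 ∘ v2 ∘ v3 ∘ v4 ∘ v5 ∘ v6

v1 ∘ v2 ∘ v3 ∘ v4 ∘ v5 ∘ v6


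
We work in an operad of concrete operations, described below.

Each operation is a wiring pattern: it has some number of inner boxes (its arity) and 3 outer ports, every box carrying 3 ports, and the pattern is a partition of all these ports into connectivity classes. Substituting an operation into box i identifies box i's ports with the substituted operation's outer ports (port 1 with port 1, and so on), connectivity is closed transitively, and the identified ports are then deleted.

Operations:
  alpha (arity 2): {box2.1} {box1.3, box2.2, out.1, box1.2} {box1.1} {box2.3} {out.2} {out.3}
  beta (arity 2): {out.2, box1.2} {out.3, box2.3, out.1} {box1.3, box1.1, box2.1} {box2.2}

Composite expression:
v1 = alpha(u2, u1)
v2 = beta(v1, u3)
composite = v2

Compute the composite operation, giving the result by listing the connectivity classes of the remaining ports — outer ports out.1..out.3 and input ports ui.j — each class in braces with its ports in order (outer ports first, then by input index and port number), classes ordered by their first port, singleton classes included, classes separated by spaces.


{out.1, out.3, u3.3} {out.2} {u1.1} {u1.2, u2.2, u2.3, u3.1} {u1.3} {u2.1} {u3.2}

After gluing at beta, chains via deleted ports link the u-ports.
composing alpha on (u2, u1), with out.j its own outer ports: {out.1, u1.2, u2.2, u2.3} {out.2} {out.3} {u1.1} {u1.3} {u2.1}
composing beta on (u2, u1, u3), with out.j its own outer ports: {out.1, out.3, u3.3} {out.2} {u1.1} {u1.2, u2.2, u2.3, u3.1} {u1.3} {u2.1} {u3.2}


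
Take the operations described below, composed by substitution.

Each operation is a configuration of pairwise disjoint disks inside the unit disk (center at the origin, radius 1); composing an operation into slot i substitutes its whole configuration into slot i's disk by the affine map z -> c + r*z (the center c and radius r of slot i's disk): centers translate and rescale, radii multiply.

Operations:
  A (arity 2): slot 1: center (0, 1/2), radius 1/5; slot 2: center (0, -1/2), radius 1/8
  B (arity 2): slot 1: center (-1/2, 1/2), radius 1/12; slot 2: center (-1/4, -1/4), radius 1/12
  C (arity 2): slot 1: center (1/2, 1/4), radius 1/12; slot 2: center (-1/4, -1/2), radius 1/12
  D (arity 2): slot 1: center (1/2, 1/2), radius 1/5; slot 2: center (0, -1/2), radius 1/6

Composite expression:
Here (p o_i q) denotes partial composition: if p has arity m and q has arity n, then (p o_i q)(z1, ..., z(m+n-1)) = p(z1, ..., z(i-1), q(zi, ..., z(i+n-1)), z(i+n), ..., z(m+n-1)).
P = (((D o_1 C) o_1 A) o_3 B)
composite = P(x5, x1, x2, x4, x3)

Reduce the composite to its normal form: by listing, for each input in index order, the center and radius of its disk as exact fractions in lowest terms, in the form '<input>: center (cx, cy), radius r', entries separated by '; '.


x1: center (3/5, 13/24), radius 1/480; x2: center (53/120, 49/120), radius 1/720; x3: center (0, -1/2), radius 1/6; x4: center (107/240, 19/48), radius 1/720; x5: center (3/5, 67/120), radius 1/300

Each x-disk chains the slot maps above it in D; radii multiply.
x5 passes through 3 substitutions, ending at center (3/5, 67/120), radius 1/300
x1 passes through 3 substitutions, ending at center (3/5, 13/24), radius 1/480
x2 passes through 3 substitutions, ending at center (53/120, 49/120), radius 1/720
x4 passes through 3 substitutions, ending at center (107/240, 19/48), radius 1/720
x3 passes through 1 substitution, ending at center (0, -1/2), radius 1/6


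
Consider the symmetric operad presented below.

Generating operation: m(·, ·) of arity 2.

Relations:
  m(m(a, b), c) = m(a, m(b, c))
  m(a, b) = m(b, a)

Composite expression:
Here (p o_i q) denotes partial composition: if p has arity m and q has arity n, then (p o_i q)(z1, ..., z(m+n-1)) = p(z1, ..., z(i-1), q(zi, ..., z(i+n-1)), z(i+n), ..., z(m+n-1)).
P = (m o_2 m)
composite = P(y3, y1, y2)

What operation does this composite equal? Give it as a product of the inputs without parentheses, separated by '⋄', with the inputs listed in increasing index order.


Reordering under m is free, so list the y-inputs canonically.
m(y1, y2) flattens to y1 ⋄ y2
m(y3, m(y1, y2)) flattens to y3 ⋄ y1 ⋄ y2
rearranged into index order: y1 ⋄ y2 ⋄ y3

y1 ⋄ y2 ⋄ y3


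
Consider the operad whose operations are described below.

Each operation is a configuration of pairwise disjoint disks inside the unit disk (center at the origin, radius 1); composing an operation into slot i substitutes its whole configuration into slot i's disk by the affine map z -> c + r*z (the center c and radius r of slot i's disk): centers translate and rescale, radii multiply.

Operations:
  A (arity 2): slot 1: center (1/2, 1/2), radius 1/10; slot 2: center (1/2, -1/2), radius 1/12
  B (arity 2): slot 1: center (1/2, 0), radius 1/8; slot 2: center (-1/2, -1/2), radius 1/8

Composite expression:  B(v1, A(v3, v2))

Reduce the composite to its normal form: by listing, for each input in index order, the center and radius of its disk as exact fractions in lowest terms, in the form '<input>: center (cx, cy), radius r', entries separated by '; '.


v1: center (1/2, 0), radius 1/8; v2: center (-7/16, -9/16), radius 1/96; v3: center (-7/16, -7/16), radius 1/80

Below B, radii multiply path by path; the v-disk centers shift.
input v1: composing its 1 substitution step yields center (1/2, 0), radius 1/8
input v3: composing its 2 substitution steps yields center (-7/16, -7/16), radius 1/80
input v2: composing its 2 substitution steps yields center (-7/16, -9/16), radius 1/96


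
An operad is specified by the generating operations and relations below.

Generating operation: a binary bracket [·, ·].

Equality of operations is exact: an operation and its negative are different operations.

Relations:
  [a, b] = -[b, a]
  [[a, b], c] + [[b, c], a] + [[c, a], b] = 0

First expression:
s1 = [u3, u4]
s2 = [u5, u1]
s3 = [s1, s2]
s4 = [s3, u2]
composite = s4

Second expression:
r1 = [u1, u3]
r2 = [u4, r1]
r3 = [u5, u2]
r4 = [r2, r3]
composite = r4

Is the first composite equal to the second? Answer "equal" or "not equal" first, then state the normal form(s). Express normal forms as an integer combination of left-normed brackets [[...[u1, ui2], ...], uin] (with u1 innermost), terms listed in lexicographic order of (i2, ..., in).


In normal form, the first expression is [[[[u1, u5], u3], u4], u2] - [[[[u1, u5], u4], u3], u2]
In normal form, the second expression is [[[[u1, u3], u4], u2], u5] - [[[[u1, u3], u4], u5], u2]
Distinct normal forms: not equal.

not equal; first: [[[[u1, u5], u3], u4], u2] - [[[[u1, u5], u4], u3], u2]; second: [[[[u1, u3], u4], u2], u5] - [[[[u1, u3], u4], u5], u2]


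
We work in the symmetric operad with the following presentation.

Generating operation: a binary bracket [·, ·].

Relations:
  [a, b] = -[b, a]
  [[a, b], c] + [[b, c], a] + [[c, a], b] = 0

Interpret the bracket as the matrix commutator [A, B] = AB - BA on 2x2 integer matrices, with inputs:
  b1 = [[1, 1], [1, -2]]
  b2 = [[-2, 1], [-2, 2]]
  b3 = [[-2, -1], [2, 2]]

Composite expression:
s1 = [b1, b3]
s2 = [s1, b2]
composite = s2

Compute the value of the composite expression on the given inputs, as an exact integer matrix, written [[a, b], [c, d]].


[[8, 10], [52, -8]]

[b1, b3] = [[3, 1], [-10, -3]]
[[b1, b3], b2] = [[8, 10], [52, -8]]


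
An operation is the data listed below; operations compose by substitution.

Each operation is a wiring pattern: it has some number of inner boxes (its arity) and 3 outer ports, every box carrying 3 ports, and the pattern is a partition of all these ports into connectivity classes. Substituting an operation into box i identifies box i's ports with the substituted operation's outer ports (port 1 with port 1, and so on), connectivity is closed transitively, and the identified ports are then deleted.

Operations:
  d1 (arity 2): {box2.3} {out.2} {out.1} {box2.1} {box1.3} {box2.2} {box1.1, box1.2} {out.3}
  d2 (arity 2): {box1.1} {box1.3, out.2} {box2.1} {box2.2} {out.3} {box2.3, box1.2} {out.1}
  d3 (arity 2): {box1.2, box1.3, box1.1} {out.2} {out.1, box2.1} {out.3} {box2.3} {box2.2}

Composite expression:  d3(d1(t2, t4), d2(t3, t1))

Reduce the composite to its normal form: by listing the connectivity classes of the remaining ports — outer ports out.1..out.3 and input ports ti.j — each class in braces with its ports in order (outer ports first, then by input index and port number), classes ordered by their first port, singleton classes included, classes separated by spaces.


{out.1} {out.2} {out.3} {t1.1} {t1.2} {t1.3, t3.2} {t2.1, t2.2} {t2.3} {t3.1} {t3.3} {t4.1} {t4.2} {t4.3}


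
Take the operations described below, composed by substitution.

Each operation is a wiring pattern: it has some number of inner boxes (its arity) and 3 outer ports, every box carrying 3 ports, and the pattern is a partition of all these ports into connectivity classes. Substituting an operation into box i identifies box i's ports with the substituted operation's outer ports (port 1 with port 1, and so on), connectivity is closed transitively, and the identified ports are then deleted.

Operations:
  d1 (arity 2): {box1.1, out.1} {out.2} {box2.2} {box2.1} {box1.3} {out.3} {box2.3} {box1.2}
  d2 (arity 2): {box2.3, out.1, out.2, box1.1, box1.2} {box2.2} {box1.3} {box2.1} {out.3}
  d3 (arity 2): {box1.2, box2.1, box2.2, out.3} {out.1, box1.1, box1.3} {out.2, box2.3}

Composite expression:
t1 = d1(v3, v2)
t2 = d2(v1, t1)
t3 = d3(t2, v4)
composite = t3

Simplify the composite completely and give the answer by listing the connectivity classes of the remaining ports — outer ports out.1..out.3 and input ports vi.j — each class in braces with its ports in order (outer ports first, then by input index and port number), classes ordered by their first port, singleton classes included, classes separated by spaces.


{out.1, out.3, v1.1, v1.2, v4.1, v4.2} {out.2, v4.3} {v1.3} {v2.1} {v2.2} {v2.3} {v3.1} {v3.2} {v3.3}

Treat the ports identified at d3 as solder joints: merge, then drop.
composing d1 on (v3, v2), with out.j its own outer ports: {out.1, v3.1} {out.2} {out.3} {v2.1} {v2.2} {v2.3} {v3.2} {v3.3}
composing d2 on (v1, v3, v2), with out.j its own outer ports: {out.1, out.2, v1.1, v1.2} {out.3} {v1.3} {v2.1} {v2.2} {v2.3} {v3.1} {v3.2} {v3.3}
composing d3 on (v1, v3, v2, v4), with out.j its own outer ports: {out.1, out.3, v1.1, v1.2, v4.1, v4.2} {out.2, v4.3} {v1.3} {v2.1} {v2.2} {v2.3} {v3.1} {v3.2} {v3.3}


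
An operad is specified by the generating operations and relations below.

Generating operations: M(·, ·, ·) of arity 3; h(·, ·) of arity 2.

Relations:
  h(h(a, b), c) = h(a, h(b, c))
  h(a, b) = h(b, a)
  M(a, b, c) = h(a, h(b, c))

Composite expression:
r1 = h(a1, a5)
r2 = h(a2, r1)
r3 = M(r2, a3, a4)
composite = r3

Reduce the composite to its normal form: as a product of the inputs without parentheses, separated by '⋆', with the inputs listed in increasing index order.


a1 ⋆ a2 ⋆ a3 ⋆ a4 ⋆ a5

With M associative and commutative, the a-input set is all that matters.
h(a1, a5) linearizes to a1 ⋆ a5
h(a2, h(a1, a5)) linearizes to a2 ⋆ a1 ⋆ a5
M(h(a2, h(a1, a5)), a3, a4) linearizes to a2 ⋆ a1 ⋆ a5 ⋆ a3 ⋆ a4
rearranged into index order: a1 ⋆ a2 ⋆ a3 ⋆ a4 ⋆ a5


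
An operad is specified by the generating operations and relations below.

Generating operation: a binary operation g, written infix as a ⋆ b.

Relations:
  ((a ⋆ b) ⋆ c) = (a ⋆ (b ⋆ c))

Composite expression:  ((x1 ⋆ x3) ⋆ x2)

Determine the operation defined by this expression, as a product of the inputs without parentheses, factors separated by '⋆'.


x1 ⋆ x3 ⋆ x2


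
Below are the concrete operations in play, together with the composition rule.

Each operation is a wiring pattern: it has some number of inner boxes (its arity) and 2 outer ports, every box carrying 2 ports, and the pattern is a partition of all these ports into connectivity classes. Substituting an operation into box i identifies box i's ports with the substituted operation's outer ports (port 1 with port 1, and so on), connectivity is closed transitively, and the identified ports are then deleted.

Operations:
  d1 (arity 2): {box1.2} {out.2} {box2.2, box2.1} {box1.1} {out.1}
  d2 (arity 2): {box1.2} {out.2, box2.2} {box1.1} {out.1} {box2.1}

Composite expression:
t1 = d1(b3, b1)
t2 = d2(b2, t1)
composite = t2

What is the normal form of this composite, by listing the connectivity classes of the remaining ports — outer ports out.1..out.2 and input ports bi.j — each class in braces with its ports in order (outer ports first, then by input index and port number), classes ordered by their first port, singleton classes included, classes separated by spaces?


Connectivity passes through glued d2-boundaries; trace each wire chain.
after d1, the pattern on (b3, b1) reads {out.1} {out.2} {b1.1, b1.2} {b3.1} {b3.2} (out.j = its outer ports)
after d2, the pattern on (b2, b3, b1) reads {out.1} {out.2} {b1.1, b1.2} {b2.1} {b2.2} {b3.1} {b3.2} (out.j = its outer ports)

{out.1} {out.2} {b1.1, b1.2} {b2.1} {b2.2} {b3.1} {b3.2}


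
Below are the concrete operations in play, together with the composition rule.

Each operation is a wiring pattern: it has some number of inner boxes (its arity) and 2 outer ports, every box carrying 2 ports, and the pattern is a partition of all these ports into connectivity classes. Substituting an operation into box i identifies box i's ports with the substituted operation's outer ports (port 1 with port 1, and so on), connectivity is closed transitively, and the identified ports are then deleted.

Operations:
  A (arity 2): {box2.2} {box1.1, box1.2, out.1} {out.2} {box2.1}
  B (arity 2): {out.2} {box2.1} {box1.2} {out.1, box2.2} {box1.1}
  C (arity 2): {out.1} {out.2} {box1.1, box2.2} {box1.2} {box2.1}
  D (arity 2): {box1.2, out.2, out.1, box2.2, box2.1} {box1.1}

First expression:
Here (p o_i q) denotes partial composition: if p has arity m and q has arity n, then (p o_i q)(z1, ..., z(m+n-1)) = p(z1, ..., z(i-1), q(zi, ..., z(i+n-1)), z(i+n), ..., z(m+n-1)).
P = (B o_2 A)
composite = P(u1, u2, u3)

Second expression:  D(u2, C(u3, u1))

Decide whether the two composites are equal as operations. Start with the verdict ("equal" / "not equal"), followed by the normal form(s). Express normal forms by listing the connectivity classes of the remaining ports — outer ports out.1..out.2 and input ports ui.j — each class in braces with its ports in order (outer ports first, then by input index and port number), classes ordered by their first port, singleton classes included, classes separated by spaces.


not equal — first {out.1} {out.2} {u1.1} {u1.2} {u2.1, u2.2} {u3.1} {u3.2}, second {out.1, out.2, u2.2} {u1.1} {u1.2, u3.1} {u2.1} {u3.2}

Normal form of the first expression: {out.1} {out.2} {u1.1} {u1.2} {u2.1, u2.2} {u3.1} {u3.2}
Normal form of the second expression: {out.1, out.2, u2.2} {u1.1} {u1.2, u3.1} {u2.1} {u3.2}
The forms do not match — not equal.


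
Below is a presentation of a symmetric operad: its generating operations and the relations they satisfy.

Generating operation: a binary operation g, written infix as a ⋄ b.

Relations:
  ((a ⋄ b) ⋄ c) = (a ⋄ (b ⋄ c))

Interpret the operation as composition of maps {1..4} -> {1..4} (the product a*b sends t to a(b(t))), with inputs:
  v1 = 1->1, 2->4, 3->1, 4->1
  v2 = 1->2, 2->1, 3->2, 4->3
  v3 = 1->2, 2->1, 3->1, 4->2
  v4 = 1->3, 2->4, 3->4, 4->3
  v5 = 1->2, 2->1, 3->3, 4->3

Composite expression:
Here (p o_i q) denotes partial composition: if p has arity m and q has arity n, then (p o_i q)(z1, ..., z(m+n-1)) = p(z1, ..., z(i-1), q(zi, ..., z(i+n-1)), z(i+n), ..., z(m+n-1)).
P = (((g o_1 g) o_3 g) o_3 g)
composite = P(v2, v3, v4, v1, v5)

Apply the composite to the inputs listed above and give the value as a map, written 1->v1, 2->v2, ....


(v2 ⋄ v3) = 1->1, 2->2, 3->2, 4->1
(v4 ⋄ v1) = 1->3, 2->3, 3->3, 4->3
((v4 ⋄ v1) ⋄ v5) = 1->3, 2->3, 3->3, 4->3
((v2 ⋄ v3) ⋄ ((v4 ⋄ v1) ⋄ v5)) = 1->2, 2->2, 3->2, 4->2

1->2, 2->2, 3->2, 4->2


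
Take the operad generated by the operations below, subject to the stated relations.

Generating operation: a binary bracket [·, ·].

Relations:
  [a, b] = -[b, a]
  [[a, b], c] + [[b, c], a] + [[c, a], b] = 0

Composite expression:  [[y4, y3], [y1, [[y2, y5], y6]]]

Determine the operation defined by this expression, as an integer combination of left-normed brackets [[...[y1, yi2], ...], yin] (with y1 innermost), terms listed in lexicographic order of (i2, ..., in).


In the tensor algebra, words opening y1 carry the y1-anchored form.
Composite bracket: [[y4, y3], [y1, [[y2, y5], y6]]]
The bracket unfolds into 32 signed words via [a, b] = ab - ba (2^5 = 32).
The y1-initial words carry the normal form:
  y1y2y5y6y3y4 appears with sign +1, giving the term +[[[[[y1, y2], y5], y6], y3], y4]
  y1y2y5y6y4y3 appears with sign -1, giving the term -[[[[[y1, y2], y5], y6], y4], y3]
  y1y5y2y6y3y4 appears with sign -1, giving the term -[[[[[y1, y5], y2], y6], y3], y4]
  y1y5y2y6y4y3 appears with sign +1, giving the term +[[[[[y1, y5], y2], y6], y4], y3]
  y1y6y2y5y3y4 appears with sign -1, giving the term -[[[[[y1, y6], y2], y5], y3], y4]
  y1y6y2y5y4y3 appears with sign +1, giving the term +[[[[[y1, y6], y2], y5], y4], y3]
  y1y6y5y2y3y4 appears with sign +1, giving the term +[[[[[y1, y6], y5], y2], y3], y4]
  y1y6y5y2y4y3 appears with sign -1, giving the term -[[[[[y1, y6], y5], y2], y4], y3]

[[[[[y1, y2], y5], y6], y3], y4] - [[[[[y1, y2], y5], y6], y4], y3] - [[[[[y1, y5], y2], y6], y3], y4] + [[[[[y1, y5], y2], y6], y4], y3] - [[[[[y1, y6], y2], y5], y3], y4] + [[[[[y1, y6], y2], y5], y4], y3] + [[[[[y1, y6], y5], y2], y3], y4] - [[[[[y1, y6], y5], y2], y4], y3]


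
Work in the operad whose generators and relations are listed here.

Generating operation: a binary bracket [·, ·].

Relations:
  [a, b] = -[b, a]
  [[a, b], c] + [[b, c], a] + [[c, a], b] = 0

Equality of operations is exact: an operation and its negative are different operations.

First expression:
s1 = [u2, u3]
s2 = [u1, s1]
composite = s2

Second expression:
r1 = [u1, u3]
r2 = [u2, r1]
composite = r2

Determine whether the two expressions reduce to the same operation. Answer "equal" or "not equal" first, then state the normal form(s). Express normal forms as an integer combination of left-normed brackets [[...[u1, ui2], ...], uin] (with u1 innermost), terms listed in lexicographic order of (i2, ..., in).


Normal form of the first expression: [[u1, u2], u3] - [[u1, u3], u2]
Normal form of the second expression: -[[u1, u3], u2]
No match — not equal.

not equal; the first gives [[u1, u2], u3] - [[u1, u3], u2] and the second -[[u1, u3], u2]


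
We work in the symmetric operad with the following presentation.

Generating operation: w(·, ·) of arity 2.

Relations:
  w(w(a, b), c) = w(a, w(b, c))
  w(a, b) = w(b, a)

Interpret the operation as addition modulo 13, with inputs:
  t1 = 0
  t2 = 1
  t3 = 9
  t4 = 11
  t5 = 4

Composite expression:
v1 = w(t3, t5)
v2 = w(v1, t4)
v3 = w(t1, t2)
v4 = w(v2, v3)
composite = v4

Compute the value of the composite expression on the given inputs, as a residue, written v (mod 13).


12 (mod 13)

w(t3, t5) = 0
w(w(t3, t5), t4) = 11
w(t1, t2) = 1
w(w(w(t3, t5), t4), w(t1, t2)) = 12


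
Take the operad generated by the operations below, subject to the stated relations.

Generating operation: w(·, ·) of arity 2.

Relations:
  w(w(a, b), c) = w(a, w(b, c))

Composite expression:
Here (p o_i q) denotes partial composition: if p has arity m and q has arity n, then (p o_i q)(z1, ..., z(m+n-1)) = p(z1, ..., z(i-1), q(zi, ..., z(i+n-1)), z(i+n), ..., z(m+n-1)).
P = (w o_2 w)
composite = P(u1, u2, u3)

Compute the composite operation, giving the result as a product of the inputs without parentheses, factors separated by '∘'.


u1 ∘ u2 ∘ u3

All parenthesizations of w agree; list the u-inputs left to right.
w(u2, u3) flattens to u2 ∘ u3
w(u1, w(u2, u3)) flattens to u1 ∘ u2 ∘ u3


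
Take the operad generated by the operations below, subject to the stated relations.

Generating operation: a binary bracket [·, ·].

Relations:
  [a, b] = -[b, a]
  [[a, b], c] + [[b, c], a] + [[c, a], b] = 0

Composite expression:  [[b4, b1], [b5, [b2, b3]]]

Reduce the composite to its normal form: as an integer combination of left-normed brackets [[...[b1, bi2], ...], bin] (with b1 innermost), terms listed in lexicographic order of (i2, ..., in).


Expand each bracket as ab - ba; the b1-initial words give the coefficients.
Composite bracket: [[b4, b1], [b5, [b2, b3]]]
The bracket unfolds into 16 signed words via [a, b] = ab - ba (2^4 = 16).
Only words starting with b1 matter:
  from b1b4b2b3b5, sign +1: term +[[[[b1, b4], b2], b3], b5]
  from b1b4b3b2b5, sign -1: term -[[[[b1, b4], b3], b2], b5]
  from b1b4b5b2b3, sign -1: term -[[[[b1, b4], b5], b2], b3]
  from b1b4b5b3b2, sign +1: term +[[[[b1, b4], b5], b3], b2]

[[[[b1, b4], b2], b3], b5] - [[[[b1, b4], b3], b2], b5] - [[[[b1, b4], b5], b2], b3] + [[[[b1, b4], b5], b3], b2]


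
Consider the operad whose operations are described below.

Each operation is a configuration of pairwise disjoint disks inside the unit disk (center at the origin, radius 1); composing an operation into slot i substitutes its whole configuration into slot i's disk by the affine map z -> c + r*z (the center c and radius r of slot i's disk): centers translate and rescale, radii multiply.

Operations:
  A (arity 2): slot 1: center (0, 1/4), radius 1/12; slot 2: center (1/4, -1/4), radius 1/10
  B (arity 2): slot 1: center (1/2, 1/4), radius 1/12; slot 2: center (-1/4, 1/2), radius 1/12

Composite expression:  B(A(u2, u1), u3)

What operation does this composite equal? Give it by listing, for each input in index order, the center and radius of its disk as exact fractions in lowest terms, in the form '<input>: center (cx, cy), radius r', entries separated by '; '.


u1: center (25/48, 11/48), radius 1/120; u2: center (1/2, 13/48), radius 1/144; u3: center (-1/4, 1/2), radius 1/12

Affine substitution under B: radii multiply and u-centers shift.
u2 passes through 2 substitutions, ending at center (1/2, 13/48), radius 1/144
u1 passes through 2 substitutions, ending at center (25/48, 11/48), radius 1/120
u3 passes through 1 substitution, ending at center (-1/4, 1/2), radius 1/12


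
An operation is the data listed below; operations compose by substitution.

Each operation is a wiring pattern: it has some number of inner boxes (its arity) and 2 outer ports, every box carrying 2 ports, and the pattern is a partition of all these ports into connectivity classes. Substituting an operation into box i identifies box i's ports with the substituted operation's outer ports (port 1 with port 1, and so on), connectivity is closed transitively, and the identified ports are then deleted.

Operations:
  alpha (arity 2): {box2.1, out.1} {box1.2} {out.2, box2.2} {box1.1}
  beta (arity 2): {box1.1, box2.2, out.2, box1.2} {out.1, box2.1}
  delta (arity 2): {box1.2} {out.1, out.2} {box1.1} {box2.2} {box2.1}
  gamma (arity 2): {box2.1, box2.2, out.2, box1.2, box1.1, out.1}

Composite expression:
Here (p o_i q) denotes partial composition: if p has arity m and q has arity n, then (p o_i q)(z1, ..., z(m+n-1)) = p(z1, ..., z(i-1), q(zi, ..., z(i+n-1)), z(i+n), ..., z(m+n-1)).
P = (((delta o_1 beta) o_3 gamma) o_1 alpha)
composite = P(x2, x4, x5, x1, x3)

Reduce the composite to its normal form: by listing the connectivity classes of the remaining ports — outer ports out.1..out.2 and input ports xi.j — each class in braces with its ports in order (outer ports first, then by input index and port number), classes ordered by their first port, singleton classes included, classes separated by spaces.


Substituting into delta glues patterns; closure does the rest.
composing alpha on (x2, x4), with out.j its own outer ports: {out.1, x4.1} {out.2, x4.2} {x2.1} {x2.2}
composing beta on (x2, x4, x5), with out.j its own outer ports: {out.1, x5.1} {out.2, x4.1, x4.2, x5.2} {x2.1} {x2.2}
composing gamma on (x1, x3), with out.j its own outer ports: {out.1, out.2, x1.1, x1.2, x3.1, x3.2}
composing delta on (x2, x4, x5, x1, x3), with out.j its own outer ports: {out.1, out.2} {x1.1, x1.2, x3.1, x3.2} {x2.1} {x2.2} {x4.1, x4.2, x5.2} {x5.1}

{out.1, out.2} {x1.1, x1.2, x3.1, x3.2} {x2.1} {x2.2} {x4.1, x4.2, x5.2} {x5.1}


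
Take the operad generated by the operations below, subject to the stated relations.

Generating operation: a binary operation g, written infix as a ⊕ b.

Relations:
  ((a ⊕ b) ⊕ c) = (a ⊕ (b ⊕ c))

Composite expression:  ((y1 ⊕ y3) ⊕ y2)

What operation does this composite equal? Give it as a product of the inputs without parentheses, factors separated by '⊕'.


y1 ⊕ y3 ⊕ y2

All parenthesizations of g agree; list the y-inputs left to right.
(y1 ⊕ y3) unparenthesizes to y1 ⊕ y3
((y1 ⊕ y3) ⊕ y2) unparenthesizes to y1 ⊕ y3 ⊕ y2


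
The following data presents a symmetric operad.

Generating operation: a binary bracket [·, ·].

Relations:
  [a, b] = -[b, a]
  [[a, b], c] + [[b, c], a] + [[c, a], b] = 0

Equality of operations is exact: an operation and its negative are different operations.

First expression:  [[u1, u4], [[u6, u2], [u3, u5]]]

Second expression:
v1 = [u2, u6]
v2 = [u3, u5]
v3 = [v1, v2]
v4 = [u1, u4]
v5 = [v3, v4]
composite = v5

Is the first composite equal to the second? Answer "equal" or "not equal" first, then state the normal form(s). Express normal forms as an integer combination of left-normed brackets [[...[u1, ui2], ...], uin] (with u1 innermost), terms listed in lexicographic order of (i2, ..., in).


equal: each reduces to -[[[[[u1, u4], u2], u6], u3], u5] + [[[[[u1, u4], u2], u6], u5], u3] + [[[[[u1, u4], u3], u5], u2], u6] - [[[[[u1, u4], u3], u5], u6], u2] - [[[[[u1, u4], u5], u3], u2], u6] + [[[[[u1, u4], u5], u3], u6], u2] + [[[[[u1, u4], u6], u2], u3], u5] - [[[[[u1, u4], u6], u2], u5], u3]


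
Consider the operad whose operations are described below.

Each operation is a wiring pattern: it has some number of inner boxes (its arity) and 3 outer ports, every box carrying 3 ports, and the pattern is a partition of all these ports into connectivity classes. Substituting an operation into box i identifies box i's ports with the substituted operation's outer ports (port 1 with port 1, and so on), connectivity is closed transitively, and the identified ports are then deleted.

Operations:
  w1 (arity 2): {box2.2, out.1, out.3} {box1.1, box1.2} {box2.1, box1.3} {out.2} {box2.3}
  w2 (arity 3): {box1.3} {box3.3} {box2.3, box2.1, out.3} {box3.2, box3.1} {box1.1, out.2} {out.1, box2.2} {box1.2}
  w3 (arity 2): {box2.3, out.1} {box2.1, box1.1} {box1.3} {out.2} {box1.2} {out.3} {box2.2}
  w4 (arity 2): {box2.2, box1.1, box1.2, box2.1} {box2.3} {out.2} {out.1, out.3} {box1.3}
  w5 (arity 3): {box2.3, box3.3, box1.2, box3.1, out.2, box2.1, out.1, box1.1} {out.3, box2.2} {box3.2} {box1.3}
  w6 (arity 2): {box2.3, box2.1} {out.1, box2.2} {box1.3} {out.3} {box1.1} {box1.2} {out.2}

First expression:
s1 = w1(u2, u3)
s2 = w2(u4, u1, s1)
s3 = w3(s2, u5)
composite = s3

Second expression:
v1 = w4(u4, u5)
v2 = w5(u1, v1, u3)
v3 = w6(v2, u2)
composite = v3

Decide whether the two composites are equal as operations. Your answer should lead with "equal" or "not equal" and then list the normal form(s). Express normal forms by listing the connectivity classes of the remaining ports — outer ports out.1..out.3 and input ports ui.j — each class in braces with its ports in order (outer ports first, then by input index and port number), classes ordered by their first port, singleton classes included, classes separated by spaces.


not equal — first {out.1, u5.3} {out.2} {out.3} {u1.1, u1.3} {u1.2, u5.1} {u2.1, u2.2} {u2.3, u3.1} {u3.2} {u3.3} {u4.1} {u4.2} {u4.3} {u5.2}, second {out.1, u2.2} {out.2} {out.3} {u1.1, u1.2, u3.1, u3.3} {u1.3} {u2.1, u2.3} {u3.2} {u4.1, u4.2, u5.1, u5.2} {u4.3} {u5.3}

Normal form of the first expression: {out.1, u5.3} {out.2} {out.3} {u1.1, u1.3} {u1.2, u5.1} {u2.1, u2.2} {u2.3, u3.1} {u3.2} {u3.3} {u4.1} {u4.2} {u4.3} {u5.2}
Normal form of the second expression: {out.1, u2.2} {out.2} {out.3} {u1.1, u1.2, u3.1, u3.3} {u1.3} {u2.1, u2.3} {u3.2} {u4.1, u4.2, u5.1, u5.2} {u4.3} {u5.3}
The normal forms differ: not equal.


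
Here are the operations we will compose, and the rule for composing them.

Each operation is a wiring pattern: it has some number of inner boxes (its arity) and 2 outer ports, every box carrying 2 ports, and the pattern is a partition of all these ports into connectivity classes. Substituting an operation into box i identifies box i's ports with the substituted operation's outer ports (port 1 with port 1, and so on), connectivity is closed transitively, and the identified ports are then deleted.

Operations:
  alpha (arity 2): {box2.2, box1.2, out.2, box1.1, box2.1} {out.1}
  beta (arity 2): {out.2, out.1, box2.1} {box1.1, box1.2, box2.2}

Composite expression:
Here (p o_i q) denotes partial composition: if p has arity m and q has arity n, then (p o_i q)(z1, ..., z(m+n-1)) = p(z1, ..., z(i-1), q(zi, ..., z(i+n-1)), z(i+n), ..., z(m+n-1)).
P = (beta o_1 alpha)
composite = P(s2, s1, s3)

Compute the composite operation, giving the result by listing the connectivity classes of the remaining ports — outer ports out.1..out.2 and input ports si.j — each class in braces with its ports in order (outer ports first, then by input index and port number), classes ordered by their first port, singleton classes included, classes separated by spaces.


{out.1, out.2, s3.1} {s1.1, s1.2, s2.1, s2.2, s3.2}

After gluing at beta, chains via deleted ports link the s-ports.
composing alpha on (s2, s1), with out.j its own outer ports: {out.1} {out.2, s1.1, s1.2, s2.1, s2.2}
composing beta on (s2, s1, s3), with out.j its own outer ports: {out.1, out.2, s3.1} {s1.1, s1.2, s2.1, s2.2, s3.2}


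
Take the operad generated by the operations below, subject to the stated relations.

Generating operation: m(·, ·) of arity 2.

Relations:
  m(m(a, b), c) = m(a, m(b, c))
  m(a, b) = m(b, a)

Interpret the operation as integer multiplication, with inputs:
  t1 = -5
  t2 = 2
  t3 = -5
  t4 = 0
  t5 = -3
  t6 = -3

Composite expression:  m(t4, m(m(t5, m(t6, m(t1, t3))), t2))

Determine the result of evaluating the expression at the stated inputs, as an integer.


0

m(t1, t3) = 25
m(t6, m(t1, t3)) = -75
m(t5, m(t6, m(t1, t3))) = 225
m(m(t5, m(t6, m(t1, t3))), t2) = 450
m(t4, m(m(t5, m(t6, m(t1, t3))), t2)) = 0


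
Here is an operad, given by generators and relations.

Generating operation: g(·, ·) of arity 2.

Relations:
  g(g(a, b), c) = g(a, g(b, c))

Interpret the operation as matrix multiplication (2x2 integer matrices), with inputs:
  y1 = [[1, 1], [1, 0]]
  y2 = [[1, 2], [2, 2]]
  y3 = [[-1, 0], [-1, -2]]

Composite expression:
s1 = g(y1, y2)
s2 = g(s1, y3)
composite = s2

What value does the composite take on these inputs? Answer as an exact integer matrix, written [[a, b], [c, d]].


[[-7, -8], [-3, -4]]

g(y1, y2) = [[3, 4], [1, 2]]
g(g(y1, y2), y3) = [[-7, -8], [-3, -4]]


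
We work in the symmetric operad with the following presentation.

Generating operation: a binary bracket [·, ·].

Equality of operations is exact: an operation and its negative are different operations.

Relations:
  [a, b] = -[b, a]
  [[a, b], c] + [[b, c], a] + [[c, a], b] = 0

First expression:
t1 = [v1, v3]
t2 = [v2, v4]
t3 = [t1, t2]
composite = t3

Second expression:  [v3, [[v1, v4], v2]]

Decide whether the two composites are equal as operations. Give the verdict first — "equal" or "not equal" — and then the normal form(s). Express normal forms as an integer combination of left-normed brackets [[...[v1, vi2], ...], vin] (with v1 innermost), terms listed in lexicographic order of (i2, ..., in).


not equal — first [[[v1, v3], v2], v4] - [[[v1, v3], v4], v2], second -[[[v1, v4], v2], v3]

Reducing the first expression gives [[[v1, v3], v2], v4] - [[[v1, v3], v4], v2]
Reducing the second expression gives -[[[v1, v4], v2], v3]
Different reductions; not equal.


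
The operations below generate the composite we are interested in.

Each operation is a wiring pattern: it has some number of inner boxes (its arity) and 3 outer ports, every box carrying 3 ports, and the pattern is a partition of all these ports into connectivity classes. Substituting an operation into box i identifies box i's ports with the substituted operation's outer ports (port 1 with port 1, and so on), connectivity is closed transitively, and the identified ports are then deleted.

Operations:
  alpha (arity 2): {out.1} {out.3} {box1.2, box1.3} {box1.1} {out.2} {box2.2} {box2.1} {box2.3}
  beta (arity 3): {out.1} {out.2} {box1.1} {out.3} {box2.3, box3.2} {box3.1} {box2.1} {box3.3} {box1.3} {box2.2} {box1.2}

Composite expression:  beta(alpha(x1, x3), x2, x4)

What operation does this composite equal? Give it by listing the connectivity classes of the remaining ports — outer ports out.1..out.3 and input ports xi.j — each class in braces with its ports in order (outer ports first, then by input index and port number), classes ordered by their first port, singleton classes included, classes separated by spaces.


{out.1} {out.2} {out.3} {x1.1} {x1.2, x1.3} {x2.1} {x2.2} {x2.3, x4.2} {x3.1} {x3.2} {x3.3} {x4.1} {x4.3}

Substituting into beta glues patterns; closure does the rest.
the subtree at alpha composes to {out.1} {out.2} {out.3} {x1.1} {x1.2, x1.3} {x3.1} {x3.2} {x3.3} on (x1, x3); out.j = own outer ports
the subtree at beta composes to {out.1} {out.2} {out.3} {x1.1} {x1.2, x1.3} {x2.1} {x2.2} {x2.3, x4.2} {x3.1} {x3.2} {x3.3} {x4.1} {x4.3} on (x1, x3, x2, x4); out.j = own outer ports
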